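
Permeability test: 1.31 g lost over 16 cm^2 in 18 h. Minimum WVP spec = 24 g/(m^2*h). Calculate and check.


WVP = 1.31 / (16 x 18) x 10000 = 45.49 g/(m^2*h)
Minimum: 24 g/(m^2*h)
Meets spec: Yes


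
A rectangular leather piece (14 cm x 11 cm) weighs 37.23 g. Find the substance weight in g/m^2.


Area = 14 x 11 = 154 cm^2
SW = 37.23 / 154 x 10000 = 2417.5 g/m^2


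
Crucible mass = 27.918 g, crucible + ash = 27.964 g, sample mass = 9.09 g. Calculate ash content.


Ash mass = 0.046 g
Ash content = 0.51%


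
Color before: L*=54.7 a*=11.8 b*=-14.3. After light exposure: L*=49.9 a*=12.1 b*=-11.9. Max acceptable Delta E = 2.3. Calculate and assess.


dL = -4.8, da = 0.3, db = 2.4
dE = sqrt((-4.8)^2 + (0.3)^2 + (2.4)^2) = 5.37
Max = 2.3
Passes: No


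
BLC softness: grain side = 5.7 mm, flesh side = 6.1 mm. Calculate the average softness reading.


Average = (5.7 + 6.1) / 2
Average = 5.90 mm


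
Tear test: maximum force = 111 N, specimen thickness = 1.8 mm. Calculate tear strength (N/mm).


Tear strength = force / thickness
Tear = 111 / 1.8 = 61.7 N/mm


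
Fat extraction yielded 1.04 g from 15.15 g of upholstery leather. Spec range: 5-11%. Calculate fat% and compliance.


Fat content = 6.9%
Compliant: Yes


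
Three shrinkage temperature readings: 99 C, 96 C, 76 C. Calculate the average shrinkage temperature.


90.3 C


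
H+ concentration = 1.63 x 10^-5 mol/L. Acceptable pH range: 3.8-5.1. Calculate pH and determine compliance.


pH = 4.79
Compliant: Yes


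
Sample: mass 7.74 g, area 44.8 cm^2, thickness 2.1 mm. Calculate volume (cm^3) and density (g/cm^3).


Thickness in cm = 2.1 / 10 = 0.21 cm
Volume = 44.8 x 0.21 = 9.408 cm^3
Density = 7.74 / 9.408 = 0.823 g/cm^3


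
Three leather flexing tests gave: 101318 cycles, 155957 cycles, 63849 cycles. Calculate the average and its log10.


Average = (101318 + 155957 + 63849) / 3 = 107041 cycles
log10(107041) = 5.03


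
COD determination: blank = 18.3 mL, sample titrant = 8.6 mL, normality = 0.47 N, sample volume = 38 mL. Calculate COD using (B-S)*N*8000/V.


959.8 mg/L

COD = (18.3 - 8.6) x 0.47 x 8000 / 38
COD = 9.7 x 0.47 x 8000 / 38
COD = 959.8 mg/L


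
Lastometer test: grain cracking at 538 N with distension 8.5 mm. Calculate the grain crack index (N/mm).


Grain crack index = force / distension
Index = 538 / 8.5 = 63.3 N/mm


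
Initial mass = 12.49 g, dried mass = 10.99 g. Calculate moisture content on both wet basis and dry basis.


Wet basis = 12.0%
Dry basis = 13.6%


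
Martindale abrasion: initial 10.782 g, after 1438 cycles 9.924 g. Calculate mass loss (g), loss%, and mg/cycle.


Loss = 10.782 - 9.924 = 0.858 g
Loss% = 0.858 / 10.782 x 100 = 7.96%
Rate = 0.858 / 1438 x 1000 = 0.597 mg/cycle


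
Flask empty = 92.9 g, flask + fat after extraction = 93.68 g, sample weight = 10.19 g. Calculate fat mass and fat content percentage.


Fat mass = 0.78 g
Fat content = 7.7%


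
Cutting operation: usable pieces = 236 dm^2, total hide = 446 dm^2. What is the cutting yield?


Yield = usable / total x 100
Yield = 236 / 446 x 100 = 52.9%


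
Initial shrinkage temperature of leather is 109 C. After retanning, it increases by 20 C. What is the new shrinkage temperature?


New Ts = 109 + 20 = 129 C


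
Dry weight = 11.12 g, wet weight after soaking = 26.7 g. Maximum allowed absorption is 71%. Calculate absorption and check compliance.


WA = (26.7 - 11.12) / 11.12 x 100 = 140.1%
Maximum allowed: 71%
Compliant: No


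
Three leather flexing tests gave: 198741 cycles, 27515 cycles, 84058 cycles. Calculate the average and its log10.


Average = (198741 + 27515 + 84058) / 3 = 103438 cycles
log10(103438) = 5.01


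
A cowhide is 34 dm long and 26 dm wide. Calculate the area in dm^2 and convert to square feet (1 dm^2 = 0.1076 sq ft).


Area = 34 x 26 = 884 dm^2
Conversion: 884 x 0.1076 = 95.12 sq ft


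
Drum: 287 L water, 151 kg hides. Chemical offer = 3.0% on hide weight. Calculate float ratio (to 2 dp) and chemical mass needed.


Float ratio = 1.90
Chemical needed = 4.53 kg

Float ratio = 287 / 151 = 1.90
Chemical = 151 x 3.0 / 100 = 4.53 kg


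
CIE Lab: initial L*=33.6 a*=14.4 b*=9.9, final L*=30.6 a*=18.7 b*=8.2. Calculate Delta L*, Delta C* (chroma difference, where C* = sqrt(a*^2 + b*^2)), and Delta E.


Delta L* = 30.6 - 33.6 = -3.0
C1* = sqrt((14.4)^2 + (9.9)^2) = 17.475
C2* = sqrt((18.7)^2 + (8.2)^2) = 20.419
Delta C* = 20.419 - 17.475 = 2.94
Delta E = sqrt((-3.0)^2 + (4.3)^2 + (-1.7)^2) = 5.51


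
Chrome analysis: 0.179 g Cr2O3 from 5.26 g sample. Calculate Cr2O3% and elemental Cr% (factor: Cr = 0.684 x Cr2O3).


Cr2O3% = 0.179 / 5.26 x 100 = 3.40%
Cr% = 3.40 x 0.684 = 2.33%


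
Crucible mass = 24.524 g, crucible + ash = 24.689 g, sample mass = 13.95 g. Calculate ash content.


Ash mass = 0.165 g
Ash content = 1.18%


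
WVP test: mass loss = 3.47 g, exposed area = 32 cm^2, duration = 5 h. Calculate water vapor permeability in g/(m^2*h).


216.88 g/(m^2*h)


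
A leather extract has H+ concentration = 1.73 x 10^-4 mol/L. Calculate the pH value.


pH = 3.76


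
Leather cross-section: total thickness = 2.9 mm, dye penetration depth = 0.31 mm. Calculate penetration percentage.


10.7%


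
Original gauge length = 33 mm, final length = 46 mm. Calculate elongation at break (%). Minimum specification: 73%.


Extension = 46 - 33 = 13 mm
Elongation = 13 / 33 x 100 = 39.4%
Minimum required: 73%
Meets specification: No


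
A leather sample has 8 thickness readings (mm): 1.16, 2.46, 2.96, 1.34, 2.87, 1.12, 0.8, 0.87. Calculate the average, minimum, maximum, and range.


Sum = 13.58
Average = 13.58 / 8 = 1.70 mm
Minimum = 0.8 mm
Maximum = 2.96 mm
Range = 2.96 - 0.8 = 2.16 mm


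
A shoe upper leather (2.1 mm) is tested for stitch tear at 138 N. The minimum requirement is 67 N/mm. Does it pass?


STS = 138 / 2.1 = 65.7 N/mm
Minimum required: 67 N/mm
Passes: No


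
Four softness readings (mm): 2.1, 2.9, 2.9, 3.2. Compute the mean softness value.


Sum = 2.1 + 2.9 + 2.9 + 3.2
Mean = 11.1 / 4 = 2.78 mm


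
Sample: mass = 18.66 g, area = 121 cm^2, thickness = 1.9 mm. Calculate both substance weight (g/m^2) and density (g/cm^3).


SW = 18.66 / 121 x 10000 = 1542.1 g/m^2
Volume = 121 x 1.9 / 10 = 22.99 cm^3
Density = 18.66 / 22.99 = 0.812 g/cm^3


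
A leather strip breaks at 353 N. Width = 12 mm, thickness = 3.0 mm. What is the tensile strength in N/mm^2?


9.81 N/mm^2

Cross-sectional area = 12 x 3.0 = 36.0 mm^2
Tensile strength = 353 / 36.0 = 9.81 N/mm^2


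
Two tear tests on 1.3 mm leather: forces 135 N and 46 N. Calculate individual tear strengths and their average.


Tear 1 = 103.8 N/mm
Tear 2 = 35.4 N/mm
Average = 69.6 N/mm

Tear 1 = 135 / 1.3 = 103.8 N/mm
Tear 2 = 46 / 1.3 = 35.4 N/mm
Average = (103.8 + 35.4) / 2 = 69.6 N/mm


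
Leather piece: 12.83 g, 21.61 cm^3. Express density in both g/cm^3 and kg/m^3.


Density = 12.83 / 21.61 = 0.594 g/cm^3
Convert: 0.594 x 1000 = 594 kg/m^3


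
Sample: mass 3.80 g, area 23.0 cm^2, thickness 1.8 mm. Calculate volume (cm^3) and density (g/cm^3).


Volume = 4.140 cm^3
Density = 0.918 g/cm^3

Thickness in cm = 1.8 / 10 = 0.18 cm
Volume = 23.0 x 0.18 = 4.140 cm^3
Density = 3.80 / 4.140 = 0.918 g/cm^3


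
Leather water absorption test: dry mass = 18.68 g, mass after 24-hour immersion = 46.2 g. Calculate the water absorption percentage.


Water absorbed = 46.2 - 18.68 = 27.52 g
WA% = 27.52 / 18.68 x 100 = 147.3%


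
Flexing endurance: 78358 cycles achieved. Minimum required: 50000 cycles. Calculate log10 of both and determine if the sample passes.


Achieved: log10 = 4.89
Required: log10 = 4.70
Passes: Yes

log10(78358) = 4.89
log10(50000) = 4.70
Passes: Yes


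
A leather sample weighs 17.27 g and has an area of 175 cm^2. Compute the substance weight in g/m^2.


986.9 g/m^2

Substance weight = mass / area x 10000
SW = 17.27 / 175 x 10000
SW = 986.9 g/m^2


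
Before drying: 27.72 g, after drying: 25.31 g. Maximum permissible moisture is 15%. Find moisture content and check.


Moisture content = 8.7%
Acceptable: Yes

MC = (27.72 - 25.31) / 27.72 x 100 = 8.7%
Maximum: 15%
Acceptable: Yes


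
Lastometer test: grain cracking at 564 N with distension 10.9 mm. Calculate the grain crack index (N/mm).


51.7 N/mm

Grain crack index = force / distension
Index = 564 / 10.9 = 51.7 N/mm


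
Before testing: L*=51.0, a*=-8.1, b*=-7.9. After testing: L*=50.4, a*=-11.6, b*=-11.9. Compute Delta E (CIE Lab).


Delta E = 5.35

dL = 50.4 - 51.0 = -0.6
da = -11.6 - (-8.1) = -3.5
db = -11.9 - (-7.9) = -4.0
dE = sqrt((-0.6)^2 + (-3.5)^2 + (-4.0)^2) = 5.35


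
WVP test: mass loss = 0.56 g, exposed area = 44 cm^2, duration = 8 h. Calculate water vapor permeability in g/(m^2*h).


WVP = mass_loss / (area x time) x 10000
WVP = 0.56 / (44 x 8) x 10000
WVP = 0.56 / 352 x 10000 = 15.91 g/(m^2*h)


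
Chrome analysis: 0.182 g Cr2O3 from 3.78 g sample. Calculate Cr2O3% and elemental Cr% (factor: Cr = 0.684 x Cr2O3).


Cr2O3% = 0.182 / 3.78 x 100 = 4.81%
Cr% = 4.81 x 0.684 = 3.29%


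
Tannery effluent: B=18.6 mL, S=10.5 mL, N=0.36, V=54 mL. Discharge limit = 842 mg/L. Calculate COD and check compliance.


COD = (18.6 - 10.5) x 0.36 x 8000 / 54 = 432.0 mg/L
Limit: 842 mg/L
Compliant: Yes


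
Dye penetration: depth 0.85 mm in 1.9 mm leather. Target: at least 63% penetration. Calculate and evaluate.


Penetration = 0.85 / 1.9 x 100 = 44.7%
Target: 63%
Meets target: No


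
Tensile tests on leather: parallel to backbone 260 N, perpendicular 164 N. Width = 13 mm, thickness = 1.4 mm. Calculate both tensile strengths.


Parallel = 14.29 N/mm^2
Perpendicular = 9.01 N/mm^2


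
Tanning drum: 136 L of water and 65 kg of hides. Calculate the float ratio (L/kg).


2.1

Float ratio = water / hide weight
Ratio = 136 / 65 = 2.1


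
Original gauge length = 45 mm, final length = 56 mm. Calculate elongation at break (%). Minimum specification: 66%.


Extension = 56 - 45 = 11 mm
Elongation = 11 / 45 x 100 = 24.4%
Minimum required: 66%
Meets specification: No


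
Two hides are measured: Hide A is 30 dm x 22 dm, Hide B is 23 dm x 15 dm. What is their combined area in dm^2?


Hide A area = 30 x 22 = 660 dm^2
Hide B area = 23 x 15 = 345 dm^2
Total = 660 + 345 = 1005 dm^2


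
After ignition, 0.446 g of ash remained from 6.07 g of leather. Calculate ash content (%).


Ash% = 0.446 / 6.07 x 100
Ash% = 7.35%


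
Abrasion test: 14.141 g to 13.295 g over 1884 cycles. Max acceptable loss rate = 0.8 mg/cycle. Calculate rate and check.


Rate = 0.449 mg/cycle
Passes: Yes

Loss = 14.141 - 13.295 = 0.846 g
Rate = 0.846 g / 1884 cycles x 1000 = 0.449 mg/cycle
Max = 0.8 mg/cycle
Passes: Yes


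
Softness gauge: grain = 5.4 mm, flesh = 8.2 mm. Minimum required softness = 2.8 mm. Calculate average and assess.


Average = (5.4 + 8.2) / 2 = 6.80 mm
Minimum = 2.8 mm
Meets requirement: Yes


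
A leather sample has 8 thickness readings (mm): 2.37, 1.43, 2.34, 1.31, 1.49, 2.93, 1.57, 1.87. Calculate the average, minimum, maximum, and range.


Average = 1.91 mm
Min = 1.31 mm
Max = 2.93 mm
Range = 1.62 mm

Sum = 15.31
Average = 15.31 / 8 = 1.91 mm
Minimum = 1.31 mm
Maximum = 2.93 mm
Range = 2.93 - 1.31 = 1.62 mm


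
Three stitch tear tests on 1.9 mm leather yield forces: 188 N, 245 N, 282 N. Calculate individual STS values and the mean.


STS1 = 98.9 N/mm
STS2 = 128.9 N/mm
STS3 = 148.4 N/mm
Mean = 125.4 N/mm

STS1 = 188 / 1.9 = 98.9 N/mm
STS2 = 245 / 1.9 = 128.9 N/mm
STS3 = 282 / 1.9 = 148.4 N/mm
Mean = (98.9 + 128.9 + 148.4) / 3 = 125.4 N/mm


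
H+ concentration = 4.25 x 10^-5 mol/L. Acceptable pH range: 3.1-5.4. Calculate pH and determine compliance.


pH = 4.37
Compliant: Yes

pH = -log10(4.25 x 10^-5) = 4.37
Range: 3.1 to 5.4
Compliant: Yes


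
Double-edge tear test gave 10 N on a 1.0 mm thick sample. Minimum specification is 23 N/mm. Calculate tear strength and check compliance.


Tear strength = 10.0 N/mm
Compliant: No


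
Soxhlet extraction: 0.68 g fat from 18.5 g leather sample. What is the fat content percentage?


Fat content = 0.68 / 18.5 x 100
Fat = 3.7%


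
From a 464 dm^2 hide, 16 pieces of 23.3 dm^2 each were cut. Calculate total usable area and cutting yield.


Usable area = 372.8 dm^2
Yield = 80.3%

Total usable = 16 x 23.3 = 372.8 dm^2
Yield = 372.8 / 464 x 100 = 80.3%


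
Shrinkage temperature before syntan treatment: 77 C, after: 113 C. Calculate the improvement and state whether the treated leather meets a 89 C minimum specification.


Improvement = 36 C
Meets 89 C spec: Yes

Improvement = 113 - 77 = 36 C
Spec check: 113 C >= 89 C? Yes


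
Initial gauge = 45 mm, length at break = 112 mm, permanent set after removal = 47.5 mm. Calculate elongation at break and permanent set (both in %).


Elongation at break = (112 - 45) / 45 x 100 = 148.9%
Permanent set = (47.5 - 45) / 45 x 100 = 5.6%


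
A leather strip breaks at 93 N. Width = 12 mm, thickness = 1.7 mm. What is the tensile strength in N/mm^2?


Cross-sectional area = 12 x 1.7 = 20.4 mm^2
Tensile strength = 93 / 20.4 = 4.56 N/mm^2


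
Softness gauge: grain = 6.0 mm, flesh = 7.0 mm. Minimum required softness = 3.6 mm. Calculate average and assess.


Average softness = 6.50 mm
Meets requirement: Yes

Average = (6.0 + 7.0) / 2 = 6.50 mm
Minimum = 3.6 mm
Meets requirement: Yes


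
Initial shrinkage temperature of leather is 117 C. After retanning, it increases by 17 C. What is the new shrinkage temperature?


New Ts = 117 + 17 = 134 C


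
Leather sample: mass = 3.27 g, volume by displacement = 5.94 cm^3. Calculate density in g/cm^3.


0.551 g/cm^3


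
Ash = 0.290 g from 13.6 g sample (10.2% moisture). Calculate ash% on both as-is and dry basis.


As-is ash = 2.13%
Dry-basis ash = 2.37%

As-is ash% = 0.290 / 13.6 x 100 = 2.13%
Dry mass = 13.6 x (100 - 10.2) / 100 = 12.2128 g
Dry-basis ash% = 0.290 / 12.2128 x 100 = 2.37%


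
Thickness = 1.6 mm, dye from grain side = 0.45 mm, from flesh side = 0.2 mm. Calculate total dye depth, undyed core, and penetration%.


Total dyed = 0.65 mm
Undyed core = 0.95 mm
Penetration = 40.6%

Total dyed = 0.45 + 0.2 = 0.65 mm
Undyed core = 1.6 - 0.65 = 0.95 mm
Penetration = 0.65 / 1.6 x 100 = 40.6%


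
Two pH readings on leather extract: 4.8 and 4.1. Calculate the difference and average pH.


Difference = |4.8 - 4.1| = 0.7
Average = (4.8 + 4.1) / 2 = 4.45


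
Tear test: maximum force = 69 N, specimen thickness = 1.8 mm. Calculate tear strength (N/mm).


38.3 N/mm


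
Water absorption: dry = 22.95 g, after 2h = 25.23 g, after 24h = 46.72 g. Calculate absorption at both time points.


WA (2h) = (25.23 - 22.95) / 22.95 x 100 = 9.9%
WA (24h) = (46.72 - 22.95) / 22.95 x 100 = 103.6%


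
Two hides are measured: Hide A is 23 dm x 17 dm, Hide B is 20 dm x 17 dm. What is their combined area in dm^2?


Hide A area = 23 x 17 = 391 dm^2
Hide B area = 20 x 17 = 340 dm^2
Total = 391 + 340 = 731 dm^2


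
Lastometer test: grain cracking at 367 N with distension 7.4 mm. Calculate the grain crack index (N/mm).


49.6 N/mm

Grain crack index = force / distension
Index = 367 / 7.4 = 49.6 N/mm


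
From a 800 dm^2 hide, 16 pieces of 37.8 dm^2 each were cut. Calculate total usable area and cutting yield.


Total usable = 16 x 37.8 = 604.8 dm^2
Yield = 604.8 / 800 x 100 = 75.6%


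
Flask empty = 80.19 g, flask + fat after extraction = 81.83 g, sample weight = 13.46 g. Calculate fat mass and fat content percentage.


Fat mass = 81.83 - 80.19 = 1.64 g
Fat% = 1.64 / 13.46 x 100 = 12.2%


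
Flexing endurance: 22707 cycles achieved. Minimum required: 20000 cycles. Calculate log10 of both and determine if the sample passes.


Achieved: log10 = 4.36
Required: log10 = 4.30
Passes: Yes

log10(22707) = 4.36
log10(20000) = 4.30
Passes: Yes


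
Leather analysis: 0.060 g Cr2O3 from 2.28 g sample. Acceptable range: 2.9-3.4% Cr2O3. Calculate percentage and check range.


Cr2O3% = 0.060 / 2.28 x 100 = 2.63%
Acceptable range: 2.9 to 3.4%
Within range: No


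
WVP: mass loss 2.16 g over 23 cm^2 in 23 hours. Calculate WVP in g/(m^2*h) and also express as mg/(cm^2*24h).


WVP = 2.16 / (23 x 23) x 10000 = 40.83 g/(m^2*h)
Mass loss in mg = 2.16 x 1000 = 2160 mg
Per cm^2 per 24h in mg: 2160 x 24 / (23 x 23) = 51840 / 529 = 98.00 mg/(cm^2*24h)


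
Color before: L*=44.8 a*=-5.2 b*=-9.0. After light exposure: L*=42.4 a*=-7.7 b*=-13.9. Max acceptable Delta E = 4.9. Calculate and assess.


Delta E = 6.00
Passes: No

dL = -2.4, da = -2.5, db = -4.9
dE = sqrt((-2.4)^2 + (-2.5)^2 + (-4.9)^2) = 6.00
Max = 4.9
Passes: No


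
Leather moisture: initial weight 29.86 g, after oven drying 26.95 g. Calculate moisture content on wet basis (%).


9.7%


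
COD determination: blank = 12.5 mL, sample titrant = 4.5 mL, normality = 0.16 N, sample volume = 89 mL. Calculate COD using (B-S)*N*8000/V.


COD = (12.5 - 4.5) x 0.16 x 8000 / 89
COD = 8.0 x 0.16 x 8000 / 89
COD = 115.1 mg/L


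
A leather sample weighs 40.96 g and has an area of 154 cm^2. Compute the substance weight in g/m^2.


Substance weight = mass / area x 10000
SW = 40.96 / 154 x 10000
SW = 2659.7 g/m^2


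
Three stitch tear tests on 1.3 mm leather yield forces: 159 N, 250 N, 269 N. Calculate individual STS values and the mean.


STS1 = 159 / 1.3 = 122.3 N/mm
STS2 = 250 / 1.3 = 192.3 N/mm
STS3 = 269 / 1.3 = 206.9 N/mm
Mean = (122.3 + 192.3 + 206.9) / 3 = 173.8 N/mm


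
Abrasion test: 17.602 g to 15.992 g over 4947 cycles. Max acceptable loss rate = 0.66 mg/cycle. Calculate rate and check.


Loss = 17.602 - 15.992 = 1.610 g
Rate = 1.610 g / 4947 cycles x 1000 = 0.325 mg/cycle
Max = 0.66 mg/cycle
Passes: Yes


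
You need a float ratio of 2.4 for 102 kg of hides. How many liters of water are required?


Water = hide weight x target ratio
Water = 102 x 2.4 = 244.8 L


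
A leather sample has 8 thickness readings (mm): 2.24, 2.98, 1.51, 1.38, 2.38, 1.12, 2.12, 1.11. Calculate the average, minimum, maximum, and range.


Average = 1.86 mm
Min = 1.11 mm
Max = 2.98 mm
Range = 1.87 mm

Sum = 14.84
Average = 14.84 / 8 = 1.86 mm
Minimum = 1.11 mm
Maximum = 2.98 mm
Range = 2.98 - 1.11 = 1.87 mm


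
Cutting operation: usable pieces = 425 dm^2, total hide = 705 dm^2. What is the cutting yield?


60.3%

Yield = usable / total x 100
Yield = 425 / 705 x 100 = 60.3%


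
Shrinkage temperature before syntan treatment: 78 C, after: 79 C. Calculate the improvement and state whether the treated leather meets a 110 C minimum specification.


Improvement = 79 - 78 = 1 C
Spec check: 79 C >= 110 C? No


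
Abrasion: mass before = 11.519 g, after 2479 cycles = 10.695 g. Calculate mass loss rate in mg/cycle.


0.332 mg/cycle

Mass loss = 11.519 - 10.695 = 0.824 g
Rate = 0.824 / 2479 x 1000 = 0.332 mg/cycle


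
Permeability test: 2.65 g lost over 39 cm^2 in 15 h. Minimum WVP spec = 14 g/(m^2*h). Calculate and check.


WVP = 45.30 g/(m^2*h)
Meets specification: Yes

WVP = 2.65 / (39 x 15) x 10000 = 45.30 g/(m^2*h)
Minimum: 14 g/(m^2*h)
Meets spec: Yes


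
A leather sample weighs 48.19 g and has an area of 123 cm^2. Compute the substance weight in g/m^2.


Substance weight = mass / area x 10000
SW = 48.19 / 123 x 10000
SW = 3917.9 g/m^2


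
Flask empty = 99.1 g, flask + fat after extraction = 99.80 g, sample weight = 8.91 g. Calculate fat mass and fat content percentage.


Fat mass = 0.70 g
Fat content = 7.9%


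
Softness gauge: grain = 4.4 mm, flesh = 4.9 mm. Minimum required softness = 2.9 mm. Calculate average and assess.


Average = (4.4 + 4.9) / 2 = 4.65 mm
Minimum = 2.9 mm
Meets requirement: Yes


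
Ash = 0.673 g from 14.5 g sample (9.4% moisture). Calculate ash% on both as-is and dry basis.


As-is ash% = 0.673 / 14.5 x 100 = 4.64%
Dry mass = 14.5 x (100 - 9.4) / 100 = 13.137 g
Dry-basis ash% = 0.673 / 13.137 x 100 = 5.12%


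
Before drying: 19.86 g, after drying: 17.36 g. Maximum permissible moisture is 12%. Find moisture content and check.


MC = (19.86 - 17.36) / 19.86 x 100 = 12.6%
Maximum: 12%
Acceptable: No


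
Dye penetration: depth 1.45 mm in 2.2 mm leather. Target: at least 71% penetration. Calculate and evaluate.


Penetration = 1.45 / 2.2 x 100 = 65.9%
Target: 71%
Meets target: No


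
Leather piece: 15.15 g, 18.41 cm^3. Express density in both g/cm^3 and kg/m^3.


Density = 15.15 / 18.41 = 0.823 g/cm^3
Convert: 0.823 x 1000 = 823 kg/m^3


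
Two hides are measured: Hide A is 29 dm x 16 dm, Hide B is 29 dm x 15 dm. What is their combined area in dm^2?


899 dm^2

Hide A area = 29 x 16 = 464 dm^2
Hide B area = 29 x 15 = 435 dm^2
Total = 464 + 435 = 899 dm^2


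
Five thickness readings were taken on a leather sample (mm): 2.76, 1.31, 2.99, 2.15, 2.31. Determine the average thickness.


Sum = 2.76 + 1.31 + 2.99 + 2.15 + 2.31 = 11.52
Average = 11.52 / 5 = 2.30 mm


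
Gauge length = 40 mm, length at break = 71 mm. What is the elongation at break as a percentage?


Extension = 71 - 40 = 31 mm
Elongation = 31 / 40 x 100 = 77.5%


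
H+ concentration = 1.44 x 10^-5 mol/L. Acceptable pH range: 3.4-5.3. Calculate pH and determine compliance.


pH = 4.84
Compliant: Yes

pH = -log10(1.44 x 10^-5) = 4.84
Range: 3.4 to 5.3
Compliant: Yes


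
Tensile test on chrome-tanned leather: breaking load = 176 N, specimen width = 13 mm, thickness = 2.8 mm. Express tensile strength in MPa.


Cross-section = 13 x 2.8 = 36.4 mm^2
TS = 176 / 36.4 = 4.84 MPa
(1 N/mm^2 = 1 MPa)


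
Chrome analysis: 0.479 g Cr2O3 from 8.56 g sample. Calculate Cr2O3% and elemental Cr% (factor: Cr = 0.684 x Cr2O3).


Cr2O3% = 0.479 / 8.56 x 100 = 5.60%
Cr% = 5.60 x 0.684 = 3.83%


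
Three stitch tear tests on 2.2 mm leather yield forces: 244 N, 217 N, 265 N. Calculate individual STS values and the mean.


STS1 = 244 / 2.2 = 110.9 N/mm
STS2 = 217 / 2.2 = 98.6 N/mm
STS3 = 265 / 2.2 = 120.5 N/mm
Mean = (110.9 + 98.6 + 120.5) / 3 = 110.0 N/mm


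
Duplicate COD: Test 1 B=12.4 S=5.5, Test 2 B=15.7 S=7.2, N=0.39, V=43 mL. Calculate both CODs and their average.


COD1 = 500.7 mg/L
COD2 = 616.7 mg/L
Average = 558.7 mg/L

COD1 = (12.4 - 5.5) x 0.39 x 8000 / 43 = 500.7 mg/L
COD2 = (15.7 - 7.2) x 0.39 x 8000 / 43 = 616.7 mg/L
Average = (500.7 + 616.7) / 2 = 558.7 mg/L


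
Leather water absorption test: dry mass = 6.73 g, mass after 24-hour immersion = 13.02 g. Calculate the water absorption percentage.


93.5%


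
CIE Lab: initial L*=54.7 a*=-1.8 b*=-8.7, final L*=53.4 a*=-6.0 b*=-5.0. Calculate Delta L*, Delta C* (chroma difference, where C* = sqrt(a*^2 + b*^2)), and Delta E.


Delta L* = -1.3
Delta C* = -1.07
Delta E = 5.75

Delta L* = 53.4 - 54.7 = -1.3
C1* = sqrt((-1.8)^2 + (-8.7)^2) = 8.884
C2* = sqrt((-6.0)^2 + (-5.0)^2) = 7.810
Delta C* = 7.810 - 8.884 = -1.07
Delta E = sqrt((-1.3)^2 + (-4.2)^2 + (3.7)^2) = 5.75


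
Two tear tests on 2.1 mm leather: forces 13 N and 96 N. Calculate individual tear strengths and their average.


Tear 1 = 6.2 N/mm
Tear 2 = 45.7 N/mm
Average = 26.0 N/mm

Tear 1 = 13 / 2.1 = 6.2 N/mm
Tear 2 = 96 / 2.1 = 45.7 N/mm
Average = (6.2 + 45.7) / 2 = 26.0 N/mm


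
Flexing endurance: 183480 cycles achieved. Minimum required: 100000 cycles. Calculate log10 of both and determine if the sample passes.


log10(183480) = 5.26
log10(100000) = 5.00
Passes: Yes


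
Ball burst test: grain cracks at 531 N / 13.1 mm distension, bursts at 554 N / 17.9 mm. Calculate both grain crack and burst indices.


Crack index = 531 / 13.1 = 40.5 N/mm
Burst index = 554 / 17.9 = 30.9 N/mm


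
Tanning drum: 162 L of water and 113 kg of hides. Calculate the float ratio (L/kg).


Float ratio = water / hide weight
Ratio = 162 / 113 = 1.4


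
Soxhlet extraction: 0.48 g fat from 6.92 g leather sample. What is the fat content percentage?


Fat content = 0.48 / 6.92 x 100
Fat = 6.9%


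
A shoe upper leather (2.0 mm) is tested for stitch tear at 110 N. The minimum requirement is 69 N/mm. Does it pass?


STS = 110 / 2.0 = 55.0 N/mm
Minimum required: 69 N/mm
Passes: No


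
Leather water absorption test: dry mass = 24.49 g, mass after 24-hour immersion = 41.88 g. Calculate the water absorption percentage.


71.0%

Water absorbed = 41.88 - 24.49 = 17.39 g
WA% = 17.39 / 24.49 x 100 = 71.0%


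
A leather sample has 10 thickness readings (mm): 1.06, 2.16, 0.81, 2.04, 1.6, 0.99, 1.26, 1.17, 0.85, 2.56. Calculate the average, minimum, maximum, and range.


Average = 1.45 mm
Min = 0.81 mm
Max = 2.56 mm
Range = 1.75 mm


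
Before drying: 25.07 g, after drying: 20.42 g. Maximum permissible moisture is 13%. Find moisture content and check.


Moisture content = 18.5%
Acceptable: No

MC = (25.07 - 20.42) / 25.07 x 100 = 18.5%
Maximum: 13%
Acceptable: No


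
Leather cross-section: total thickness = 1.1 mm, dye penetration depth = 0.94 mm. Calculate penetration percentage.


Penetration% = 0.94 / 1.1 x 100
Penetration = 85.5%


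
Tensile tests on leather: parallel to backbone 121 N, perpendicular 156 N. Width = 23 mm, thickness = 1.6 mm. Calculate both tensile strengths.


Area = 23 x 1.6 = 36.8 mm^2
TS (parallel) = 121 / 36.8 = 3.29 N/mm^2
TS (perpendicular) = 156 / 36.8 = 4.24 N/mm^2


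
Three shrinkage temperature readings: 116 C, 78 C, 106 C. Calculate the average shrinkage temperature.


Average = (116 + 78 + 106) / 3
Average = 300 / 3 = 100.0 C


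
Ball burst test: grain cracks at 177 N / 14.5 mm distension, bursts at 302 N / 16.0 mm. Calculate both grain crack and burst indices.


Crack index = 177 / 14.5 = 12.2 N/mm
Burst index = 302 / 16.0 = 18.9 N/mm


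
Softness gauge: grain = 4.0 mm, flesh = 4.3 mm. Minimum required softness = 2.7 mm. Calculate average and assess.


Average = (4.0 + 4.3) / 2 = 4.15 mm
Minimum = 2.7 mm
Meets requirement: Yes


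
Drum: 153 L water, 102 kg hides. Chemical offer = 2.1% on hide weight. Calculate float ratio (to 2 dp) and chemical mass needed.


Float ratio = 1.50
Chemical needed = 2.142 kg


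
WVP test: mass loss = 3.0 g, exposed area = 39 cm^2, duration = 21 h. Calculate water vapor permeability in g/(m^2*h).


WVP = mass_loss / (area x time) x 10000
WVP = 3.0 / (39 x 21) x 10000
WVP = 3.0 / 819 x 10000 = 36.63 g/(m^2*h)


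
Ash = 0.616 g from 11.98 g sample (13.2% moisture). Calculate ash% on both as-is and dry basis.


As-is ash = 5.14%
Dry-basis ash = 5.92%

As-is ash% = 0.616 / 11.98 x 100 = 5.14%
Dry mass = 11.98 x (100 - 13.2) / 100 = 10.39864 g
Dry-basis ash% = 0.616 / 10.39864 x 100 = 5.92%


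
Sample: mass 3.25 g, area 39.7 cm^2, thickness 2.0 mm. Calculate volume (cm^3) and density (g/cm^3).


Thickness in cm = 2.0 / 10 = 0.20 cm
Volume = 39.7 x 0.20 = 7.940 cm^3
Density = 3.25 / 7.940 = 0.409 g/cm^3


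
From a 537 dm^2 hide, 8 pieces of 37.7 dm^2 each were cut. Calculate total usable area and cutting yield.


Total usable = 8 x 37.7 = 301.6 dm^2
Yield = 301.6 / 537 x 100 = 56.2%


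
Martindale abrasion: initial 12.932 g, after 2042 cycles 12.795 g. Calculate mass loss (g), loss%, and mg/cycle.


Loss = 12.932 - 12.795 = 0.137 g
Loss% = 0.137 / 12.932 x 100 = 1.06%
Rate = 0.137 / 2042 x 1000 = 0.067 mg/cycle


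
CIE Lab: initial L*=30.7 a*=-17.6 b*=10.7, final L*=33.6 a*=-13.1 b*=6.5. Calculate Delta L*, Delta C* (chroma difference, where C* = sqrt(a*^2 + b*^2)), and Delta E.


Delta L* = 2.9
Delta C* = -5.97
Delta E = 6.80

Delta L* = 33.6 - 30.7 = 2.9
C1* = sqrt((-17.6)^2 + (10.7)^2) = 20.597
C2* = sqrt((-13.1)^2 + (6.5)^2) = 14.624
Delta C* = 14.624 - 20.597 = -5.97
Delta E = sqrt((2.9)^2 + (4.5)^2 + (-4.2)^2) = 6.80


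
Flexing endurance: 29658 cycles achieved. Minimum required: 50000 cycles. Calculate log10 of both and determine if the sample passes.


Achieved: log10 = 4.47
Required: log10 = 4.70
Passes: No

log10(29658) = 4.47
log10(50000) = 4.70
Passes: No


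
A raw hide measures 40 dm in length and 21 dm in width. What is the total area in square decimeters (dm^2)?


Area = length x width
Area = 40 x 21 = 840 dm^2


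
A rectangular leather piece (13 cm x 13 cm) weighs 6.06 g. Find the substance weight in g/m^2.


358.6 g/m^2


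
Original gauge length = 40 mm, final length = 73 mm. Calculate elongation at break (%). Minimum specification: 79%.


Elongation = 82.5%
Meets spec: Yes


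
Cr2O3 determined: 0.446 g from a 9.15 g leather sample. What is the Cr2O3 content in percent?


4.87%

Cr2O3% = 0.446 / 9.15 x 100
Cr2O3% = 4.87%


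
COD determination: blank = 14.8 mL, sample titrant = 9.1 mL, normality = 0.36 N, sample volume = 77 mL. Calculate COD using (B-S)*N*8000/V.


COD = (14.8 - 9.1) x 0.36 x 8000 / 77
COD = 5.7 x 0.36 x 8000 / 77
COD = 213.2 mg/L


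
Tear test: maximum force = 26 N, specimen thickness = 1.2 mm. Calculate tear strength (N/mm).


Tear strength = force / thickness
Tear = 26 / 1.2 = 21.7 N/mm


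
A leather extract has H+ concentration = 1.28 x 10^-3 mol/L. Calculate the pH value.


pH = 2.89

pH = -log10[H+]
pH = -log10(1.28 x 10^-3) = 2.89


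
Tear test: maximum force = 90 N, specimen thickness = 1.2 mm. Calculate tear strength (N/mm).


Tear strength = force / thickness
Tear = 90 / 1.2 = 75.0 N/mm


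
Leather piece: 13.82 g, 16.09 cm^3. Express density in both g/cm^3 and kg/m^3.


Density = 13.82 / 16.09 = 0.859 g/cm^3
Convert: 0.859 x 1000 = 859 kg/m^3


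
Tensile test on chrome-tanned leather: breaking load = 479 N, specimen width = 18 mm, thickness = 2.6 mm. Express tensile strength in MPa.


Cross-section = 18 x 2.6 = 46.8 mm^2
TS = 479 / 46.8 = 10.24 MPa
(1 N/mm^2 = 1 MPa)


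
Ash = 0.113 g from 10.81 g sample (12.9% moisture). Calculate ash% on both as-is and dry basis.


As-is ash = 1.05%
Dry-basis ash = 1.20%

As-is ash% = 0.113 / 10.81 x 100 = 1.05%
Dry mass = 10.81 x (100 - 12.9) / 100 = 9.41551 g
Dry-basis ash% = 0.113 / 9.41551 x 100 = 1.20%


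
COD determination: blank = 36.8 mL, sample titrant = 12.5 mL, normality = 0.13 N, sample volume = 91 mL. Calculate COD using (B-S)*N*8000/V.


277.7 mg/L


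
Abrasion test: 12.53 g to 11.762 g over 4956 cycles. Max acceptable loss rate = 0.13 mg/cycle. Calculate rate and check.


Loss = 12.53 - 11.762 = 0.768 g
Rate = 0.768 g / 4956 cycles x 1000 = 0.155 mg/cycle
Max = 0.13 mg/cycle
Passes: No


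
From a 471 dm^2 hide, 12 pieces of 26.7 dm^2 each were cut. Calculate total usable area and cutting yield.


Total usable = 12 x 26.7 = 320.4 dm^2
Yield = 320.4 / 471 x 100 = 68.0%


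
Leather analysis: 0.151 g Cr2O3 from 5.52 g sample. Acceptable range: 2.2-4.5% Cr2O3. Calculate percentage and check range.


Cr2O3% = 0.151 / 5.52 x 100 = 2.74%
Acceptable range: 2.2 to 4.5%
Within range: Yes


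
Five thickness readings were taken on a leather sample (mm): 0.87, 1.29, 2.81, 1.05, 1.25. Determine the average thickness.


1.45 mm

Sum = 0.87 + 1.29 + 2.81 + 1.05 + 1.25 = 7.27
Average = 7.27 / 5 = 1.45 mm


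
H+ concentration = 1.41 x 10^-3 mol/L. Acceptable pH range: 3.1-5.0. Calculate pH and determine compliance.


pH = 2.85
Compliant: No

pH = -log10(1.41 x 10^-3) = 2.85
Range: 3.1 to 5.0
Compliant: No


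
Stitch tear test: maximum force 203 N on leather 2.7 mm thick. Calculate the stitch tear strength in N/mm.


75.2 N/mm

Stitch tear strength = force / thickness
STS = 203 / 2.7 = 75.2 N/mm


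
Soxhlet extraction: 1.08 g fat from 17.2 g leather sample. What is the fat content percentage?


6.3%

Fat content = 1.08 / 17.2 x 100
Fat = 6.3%


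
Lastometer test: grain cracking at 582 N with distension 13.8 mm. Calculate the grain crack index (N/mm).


Grain crack index = force / distension
Index = 582 / 13.8 = 42.2 N/mm


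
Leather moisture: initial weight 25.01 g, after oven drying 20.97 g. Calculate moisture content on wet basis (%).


16.2%


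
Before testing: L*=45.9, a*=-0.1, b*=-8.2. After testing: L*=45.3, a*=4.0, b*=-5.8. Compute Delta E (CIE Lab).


Delta E = 4.79

dL = 45.3 - 45.9 = -0.6
da = 4.0 - (-0.1) = 4.1
db = -5.8 - (-8.2) = 2.4
dE = sqrt((-0.6)^2 + (4.1)^2 + (2.4)^2) = 4.79


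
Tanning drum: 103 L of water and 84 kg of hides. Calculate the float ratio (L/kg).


1.2


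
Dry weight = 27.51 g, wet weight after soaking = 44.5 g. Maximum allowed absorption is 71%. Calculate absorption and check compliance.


WA = (44.5 - 27.51) / 27.51 x 100 = 61.8%
Maximum allowed: 71%
Compliant: Yes


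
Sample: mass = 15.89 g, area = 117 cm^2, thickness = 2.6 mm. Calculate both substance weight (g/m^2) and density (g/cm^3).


Substance weight = 1358.1 g/m^2
Density = 0.522 g/cm^3

SW = 15.89 / 117 x 10000 = 1358.1 g/m^2
Volume = 117 x 2.6 / 10 = 30.42 cm^3
Density = 15.89 / 30.42 = 0.522 g/cm^3


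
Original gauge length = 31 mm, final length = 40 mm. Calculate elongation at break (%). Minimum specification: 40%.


Elongation = 29.0%
Meets spec: No

Extension = 40 - 31 = 9 mm
Elongation = 9 / 31 x 100 = 29.0%
Minimum required: 40%
Meets specification: No


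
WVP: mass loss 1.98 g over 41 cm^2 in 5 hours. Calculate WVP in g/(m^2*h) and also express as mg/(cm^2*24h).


WVP = 96.59 g/(m^2*h)
Daily rate = 231.80 mg/(cm^2*24h)

WVP = 1.98 / (41 x 5) x 10000 = 96.59 g/(m^2*h)
Mass loss in mg = 1.98 x 1000 = 1980 mg
Per cm^2 per 24h in mg: 1980 x 24 / (41 x 5) = 47520 / 205 = 231.80 mg/(cm^2*24h)


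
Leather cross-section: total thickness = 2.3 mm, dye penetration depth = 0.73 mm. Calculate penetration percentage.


Penetration% = 0.73 / 2.3 x 100
Penetration = 31.7%


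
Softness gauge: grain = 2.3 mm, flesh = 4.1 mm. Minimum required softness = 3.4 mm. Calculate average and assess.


Average = (2.3 + 4.1) / 2 = 3.20 mm
Minimum = 3.4 mm
Meets requirement: No


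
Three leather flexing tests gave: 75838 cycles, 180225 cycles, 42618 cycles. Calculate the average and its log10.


Average = (75838 + 180225 + 42618) / 3 = 99560 cycles
log10(99560) = 5.00


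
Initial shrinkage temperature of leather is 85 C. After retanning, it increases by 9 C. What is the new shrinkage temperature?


94 C

New Ts = 85 + 9 = 94 C


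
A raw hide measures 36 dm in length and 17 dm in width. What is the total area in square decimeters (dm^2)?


Area = length x width
Area = 36 x 17 = 612 dm^2


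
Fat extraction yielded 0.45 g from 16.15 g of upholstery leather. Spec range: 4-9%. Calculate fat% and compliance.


Fat% = 0.45 / 16.15 x 100 = 2.8%
Spec range: 4-9%
Compliant: No


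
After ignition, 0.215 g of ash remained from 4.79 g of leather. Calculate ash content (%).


Ash% = 0.215 / 4.79 x 100
Ash% = 4.49%


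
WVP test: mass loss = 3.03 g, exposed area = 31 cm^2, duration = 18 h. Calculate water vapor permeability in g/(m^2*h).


WVP = mass_loss / (area x time) x 10000
WVP = 3.03 / (31 x 18) x 10000
WVP = 3.03 / 558 x 10000 = 54.30 g/(m^2*h)


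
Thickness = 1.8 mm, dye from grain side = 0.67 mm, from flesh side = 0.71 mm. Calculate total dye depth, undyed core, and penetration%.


Total dyed = 1.38 mm
Undyed core = 0.42 mm
Penetration = 76.7%

Total dyed = 0.67 + 0.71 = 1.38 mm
Undyed core = 1.8 - 1.38 = 0.42 mm
Penetration = 1.38 / 1.8 x 100 = 76.7%


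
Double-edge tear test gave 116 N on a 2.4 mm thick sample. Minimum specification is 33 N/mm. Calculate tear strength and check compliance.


Tear strength = 48.3 N/mm
Compliant: Yes


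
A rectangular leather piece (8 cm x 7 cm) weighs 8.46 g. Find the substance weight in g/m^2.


Area = 8 x 7 = 56 cm^2
SW = 8.46 / 56 x 10000 = 1510.7 g/m^2


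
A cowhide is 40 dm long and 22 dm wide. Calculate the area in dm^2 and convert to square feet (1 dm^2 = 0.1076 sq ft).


880 dm^2
94.69 sq ft

Area = 40 x 22 = 880 dm^2
Conversion: 880 x 0.1076 = 94.69 sq ft


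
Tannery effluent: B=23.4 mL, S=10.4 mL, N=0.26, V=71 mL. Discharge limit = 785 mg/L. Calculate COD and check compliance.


COD = 380.8 mg/L
Compliant: Yes

COD = (23.4 - 10.4) x 0.26 x 8000 / 71 = 380.8 mg/L
Limit: 785 mg/L
Compliant: Yes


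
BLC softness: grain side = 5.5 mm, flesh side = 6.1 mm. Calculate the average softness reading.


5.80 mm

Average = (5.5 + 6.1) / 2
Average = 5.80 mm


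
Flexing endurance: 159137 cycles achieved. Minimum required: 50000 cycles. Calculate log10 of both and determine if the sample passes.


log10(159137) = 5.20
log10(50000) = 4.70
Passes: Yes


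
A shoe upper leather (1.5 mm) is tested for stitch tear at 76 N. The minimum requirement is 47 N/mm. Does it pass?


STS = 50.7 N/mm
Passes: Yes

STS = 76 / 1.5 = 50.7 N/mm
Minimum required: 47 N/mm
Passes: Yes


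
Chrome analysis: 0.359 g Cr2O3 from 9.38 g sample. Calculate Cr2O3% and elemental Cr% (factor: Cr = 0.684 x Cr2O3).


Cr2O3% = 0.359 / 9.38 x 100 = 3.83%
Cr% = 3.83 x 0.684 = 2.62%


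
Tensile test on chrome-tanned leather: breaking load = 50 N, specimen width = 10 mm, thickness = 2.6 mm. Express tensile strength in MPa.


1.92 MPa


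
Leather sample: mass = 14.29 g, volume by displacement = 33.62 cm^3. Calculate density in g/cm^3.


Density = mass / volume
Density = 14.29 / 33.62 = 0.425 g/cm^3


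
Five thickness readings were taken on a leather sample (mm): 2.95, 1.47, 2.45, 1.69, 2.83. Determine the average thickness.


2.28 mm

Sum = 2.95 + 1.47 + 2.45 + 1.69 + 2.83 = 11.39
Average = 11.39 / 5 = 2.28 mm


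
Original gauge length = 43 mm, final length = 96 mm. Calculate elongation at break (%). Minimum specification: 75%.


Extension = 96 - 43 = 53 mm
Elongation = 53 / 43 x 100 = 123.3%
Minimum required: 75%
Meets specification: Yes


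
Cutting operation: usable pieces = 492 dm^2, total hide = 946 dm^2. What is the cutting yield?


Yield = usable / total x 100
Yield = 492 / 946 x 100 = 52.0%


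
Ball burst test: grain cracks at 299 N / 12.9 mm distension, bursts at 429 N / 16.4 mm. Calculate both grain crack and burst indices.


Crack index = 23.2 N/mm
Burst index = 26.2 N/mm


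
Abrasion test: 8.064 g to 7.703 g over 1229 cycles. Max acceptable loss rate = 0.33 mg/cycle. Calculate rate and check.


Rate = 0.294 mg/cycle
Passes: Yes


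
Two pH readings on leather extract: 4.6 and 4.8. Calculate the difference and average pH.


Difference = 0.2
Average pH = 4.70

Difference = |4.6 - 4.8| = 0.2
Average = (4.6 + 4.8) / 2 = 4.70


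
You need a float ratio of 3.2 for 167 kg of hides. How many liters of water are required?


Water = hide weight x target ratio
Water = 167 x 3.2 = 534.4 L


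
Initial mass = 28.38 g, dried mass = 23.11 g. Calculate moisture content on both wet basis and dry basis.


Moisture lost = 28.38 - 23.11 = 5.27 g
Wet basis MC = 5.27 / 28.38 x 100 = 18.6%
Dry basis MC = 5.27 / 23.11 x 100 = 22.8%


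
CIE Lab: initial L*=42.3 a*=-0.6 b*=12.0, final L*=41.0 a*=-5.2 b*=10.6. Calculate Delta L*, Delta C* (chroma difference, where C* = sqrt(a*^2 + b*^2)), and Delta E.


Delta L* = -1.3
Delta C* = -0.21
Delta E = 4.98


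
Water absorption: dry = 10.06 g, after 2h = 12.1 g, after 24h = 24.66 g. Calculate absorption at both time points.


WA (2h) = (12.1 - 10.06) / 10.06 x 100 = 20.3%
WA (24h) = (24.66 - 10.06) / 10.06 x 100 = 145.1%


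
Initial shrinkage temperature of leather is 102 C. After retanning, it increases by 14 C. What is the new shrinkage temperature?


116 C


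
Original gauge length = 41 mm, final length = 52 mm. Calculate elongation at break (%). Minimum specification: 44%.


Elongation = 26.8%
Meets spec: No
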